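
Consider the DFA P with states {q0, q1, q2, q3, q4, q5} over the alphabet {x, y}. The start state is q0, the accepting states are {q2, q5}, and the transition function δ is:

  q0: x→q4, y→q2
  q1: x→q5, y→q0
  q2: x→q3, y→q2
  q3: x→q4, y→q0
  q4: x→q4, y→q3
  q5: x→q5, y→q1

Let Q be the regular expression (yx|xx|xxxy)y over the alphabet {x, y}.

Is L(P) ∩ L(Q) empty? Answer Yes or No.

Converting the expression Q to a DFA (subset construction, then merging equivalent states) gives the minimal DFA with states {r0, r1, r2, r3, r4, r5, r6, r7}, start state r0, accepting states {r7} and transitions r0: x→r1, y→r2; r1: x→r3, y→r4; r2: x→r5, y→r4; r3: x→r6, y→r7; r4: x→r4, y→r4; r5: x→r4, y→r7; r6: x→r4, y→r5; r7: x→r4, y→r4.
Exploring the product automaton P × Q from the start pair (q0, r0), following both machines on each input symbol, reaches 12 state pairs: (q0, r0), (q4, r1), (q2, r2), (q4, r3), (q3, r4), (q3, r5), (q2, r4), (q4, r6), (q3, r7), (q4, r4), (q0, r4), (q0, r7).
P accepts in {q2, q5} and Q accepts in {r7}; no reachable pair has both components accepting, so no string drives both machines to acceptance simultaneously and L(P) ∩ L(Q) = ∅.
So no string is accepted by both, and the intersection is empty.

Yes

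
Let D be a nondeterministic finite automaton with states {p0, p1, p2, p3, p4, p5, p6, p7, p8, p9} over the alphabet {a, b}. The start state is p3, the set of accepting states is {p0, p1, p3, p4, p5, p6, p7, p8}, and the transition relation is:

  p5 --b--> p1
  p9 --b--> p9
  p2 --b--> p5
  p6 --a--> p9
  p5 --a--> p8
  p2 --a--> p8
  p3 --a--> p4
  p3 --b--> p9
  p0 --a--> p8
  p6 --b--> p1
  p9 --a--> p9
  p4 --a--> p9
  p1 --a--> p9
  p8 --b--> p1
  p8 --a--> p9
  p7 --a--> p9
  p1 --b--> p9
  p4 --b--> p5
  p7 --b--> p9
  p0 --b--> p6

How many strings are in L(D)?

The useful subgraph on states {p1, p3, p4, p5, p8} is acyclic, so L(D) is finite; the longest accepting path visits 5 useful states, giving maximum string length 4.
Counting accepting paths from p3 by length: 1 of length 0, 1 of length 1, 1 of length 2, 2 of length 3, 1 of length 4. Total 6.

6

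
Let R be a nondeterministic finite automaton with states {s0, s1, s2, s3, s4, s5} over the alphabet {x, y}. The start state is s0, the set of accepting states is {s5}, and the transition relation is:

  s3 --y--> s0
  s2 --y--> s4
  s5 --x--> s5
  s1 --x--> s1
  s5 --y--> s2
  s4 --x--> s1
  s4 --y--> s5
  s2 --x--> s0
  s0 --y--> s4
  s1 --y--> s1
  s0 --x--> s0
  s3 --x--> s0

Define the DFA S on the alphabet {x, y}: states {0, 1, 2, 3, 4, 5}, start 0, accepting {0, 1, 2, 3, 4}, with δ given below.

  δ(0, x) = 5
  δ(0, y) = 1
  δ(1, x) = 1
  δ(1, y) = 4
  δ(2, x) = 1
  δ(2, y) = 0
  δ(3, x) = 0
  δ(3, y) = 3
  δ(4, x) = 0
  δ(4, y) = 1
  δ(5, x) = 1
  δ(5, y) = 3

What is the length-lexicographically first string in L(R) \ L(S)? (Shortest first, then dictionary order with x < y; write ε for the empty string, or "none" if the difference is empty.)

The string yyxx is accepted by R but not by S.
No shorter string lies in the difference, and yyxx is the lexicographically first length-4 string in L(R) \ L(S).

yyxx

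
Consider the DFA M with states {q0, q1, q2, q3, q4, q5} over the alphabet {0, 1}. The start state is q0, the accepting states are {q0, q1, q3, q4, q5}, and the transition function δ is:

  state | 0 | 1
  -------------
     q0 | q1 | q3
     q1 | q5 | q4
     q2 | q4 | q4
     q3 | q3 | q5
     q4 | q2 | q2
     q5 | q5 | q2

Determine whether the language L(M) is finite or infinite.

State q4 is reachable from the start and can reach an accepting state, and it lies on the cycle q4 → q2 → q4.
Traversing that cycle any number of times yields accepted strings of unbounded length, so the language is infinite.

infinite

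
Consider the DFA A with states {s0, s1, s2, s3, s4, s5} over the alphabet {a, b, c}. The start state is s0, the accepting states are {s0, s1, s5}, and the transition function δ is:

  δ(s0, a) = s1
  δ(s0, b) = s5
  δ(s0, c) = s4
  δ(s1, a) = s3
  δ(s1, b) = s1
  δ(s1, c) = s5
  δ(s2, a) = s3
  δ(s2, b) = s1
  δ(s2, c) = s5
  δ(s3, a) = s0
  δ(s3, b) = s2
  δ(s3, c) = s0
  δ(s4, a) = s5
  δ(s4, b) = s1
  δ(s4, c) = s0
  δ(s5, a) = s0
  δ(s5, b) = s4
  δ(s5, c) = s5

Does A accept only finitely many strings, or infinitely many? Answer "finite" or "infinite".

infinite

State s1 is reachable from the start and can reach an accepting state, and it lies on the cycle s1 → s1.
Traversing that cycle any number of times yields accepted strings of unbounded length, so the language is infinite.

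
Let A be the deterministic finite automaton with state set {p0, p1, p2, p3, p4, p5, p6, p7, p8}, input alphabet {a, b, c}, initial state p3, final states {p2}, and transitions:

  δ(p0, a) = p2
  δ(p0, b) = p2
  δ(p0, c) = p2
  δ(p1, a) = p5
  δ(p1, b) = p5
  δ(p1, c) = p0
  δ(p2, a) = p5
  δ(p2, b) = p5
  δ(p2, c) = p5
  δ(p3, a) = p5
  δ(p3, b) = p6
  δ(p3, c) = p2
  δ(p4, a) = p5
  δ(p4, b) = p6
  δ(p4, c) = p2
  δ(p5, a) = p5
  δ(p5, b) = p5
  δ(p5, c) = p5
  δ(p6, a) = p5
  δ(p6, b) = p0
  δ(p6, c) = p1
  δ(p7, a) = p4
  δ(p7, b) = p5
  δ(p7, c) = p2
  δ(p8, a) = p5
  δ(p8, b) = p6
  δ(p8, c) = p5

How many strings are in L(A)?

The useful subgraph on states {p0, p1, p2, p3, p6} is acyclic, so L(A) is finite; the longest accepting path visits 5 useful states, giving maximum string length 4.
Counting accepting paths from p3 by length: 1 of length 1, 3 of length 3, 3 of length 4. Total 7.

7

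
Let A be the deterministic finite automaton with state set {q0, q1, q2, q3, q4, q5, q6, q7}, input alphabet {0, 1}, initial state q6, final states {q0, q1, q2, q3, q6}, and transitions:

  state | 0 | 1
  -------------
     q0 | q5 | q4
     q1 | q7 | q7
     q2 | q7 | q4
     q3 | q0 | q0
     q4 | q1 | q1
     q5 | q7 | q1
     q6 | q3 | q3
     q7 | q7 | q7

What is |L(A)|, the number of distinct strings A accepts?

19

The useful subgraph on states {q0, q1, q3, q4, q5, q6} is acyclic, so L(A) is finite; the longest accepting path visits 5 useful states, giving maximum string length 4.
Counting accepting paths from q6 by length: 1 of length 0, 2 of length 1, 4 of length 2, 12 of length 4. Total 19.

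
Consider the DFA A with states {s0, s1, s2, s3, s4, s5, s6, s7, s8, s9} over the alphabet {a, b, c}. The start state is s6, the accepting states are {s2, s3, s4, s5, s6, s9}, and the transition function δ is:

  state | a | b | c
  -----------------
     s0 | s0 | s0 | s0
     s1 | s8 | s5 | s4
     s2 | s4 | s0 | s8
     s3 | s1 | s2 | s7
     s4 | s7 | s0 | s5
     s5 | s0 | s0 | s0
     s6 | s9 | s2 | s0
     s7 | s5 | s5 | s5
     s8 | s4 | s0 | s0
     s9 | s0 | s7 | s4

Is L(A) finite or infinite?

The useful states (reachable from s6 and able to reach an accepting state) are {s2, s4, s5, s6, s7, s8, s9}.
Restricted to these states the transition graph has no cycle, so every accepting path has bounded length and L is finite.

finite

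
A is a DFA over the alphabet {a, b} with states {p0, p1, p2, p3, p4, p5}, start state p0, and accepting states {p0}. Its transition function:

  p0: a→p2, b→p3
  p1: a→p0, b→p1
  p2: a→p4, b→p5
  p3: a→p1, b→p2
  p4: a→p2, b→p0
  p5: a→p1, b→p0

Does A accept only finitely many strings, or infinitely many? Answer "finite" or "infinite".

infinite

State p0 is reachable from the start and can reach an accepting state, and it lies on the cycle p0 → p2 → p4 → p0.
Traversing that cycle any number of times yields accepted strings of unbounded length, so the language is infinite.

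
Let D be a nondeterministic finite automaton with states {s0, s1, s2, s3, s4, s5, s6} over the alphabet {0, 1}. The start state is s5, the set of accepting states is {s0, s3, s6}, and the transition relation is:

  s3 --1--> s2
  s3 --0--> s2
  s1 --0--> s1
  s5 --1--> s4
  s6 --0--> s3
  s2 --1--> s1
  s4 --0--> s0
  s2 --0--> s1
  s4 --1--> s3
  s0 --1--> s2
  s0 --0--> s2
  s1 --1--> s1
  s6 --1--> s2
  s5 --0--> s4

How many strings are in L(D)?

4

The useful subgraph on states {s0, s3, s4, s5} is acyclic, so L(D) is finite; the longest accepting path visits 3 useful states, giving maximum string length 2.
Counting accepting paths from s5 by length: 4 of length 2. Total 4.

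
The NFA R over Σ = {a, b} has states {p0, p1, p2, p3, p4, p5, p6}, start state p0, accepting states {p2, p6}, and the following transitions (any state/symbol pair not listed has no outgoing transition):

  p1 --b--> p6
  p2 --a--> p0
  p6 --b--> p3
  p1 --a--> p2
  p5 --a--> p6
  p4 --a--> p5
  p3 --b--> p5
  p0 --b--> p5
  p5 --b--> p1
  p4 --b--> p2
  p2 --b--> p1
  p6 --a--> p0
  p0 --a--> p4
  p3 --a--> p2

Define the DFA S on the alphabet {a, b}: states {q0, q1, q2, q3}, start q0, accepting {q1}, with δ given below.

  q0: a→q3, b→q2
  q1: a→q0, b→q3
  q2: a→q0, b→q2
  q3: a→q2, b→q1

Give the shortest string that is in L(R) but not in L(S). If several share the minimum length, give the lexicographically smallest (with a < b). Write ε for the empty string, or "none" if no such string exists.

ba

The string ba is accepted by R but not by S.
No shorter string lies in the difference, and ba is the lexicographically first length-2 string in L(R) \ L(S).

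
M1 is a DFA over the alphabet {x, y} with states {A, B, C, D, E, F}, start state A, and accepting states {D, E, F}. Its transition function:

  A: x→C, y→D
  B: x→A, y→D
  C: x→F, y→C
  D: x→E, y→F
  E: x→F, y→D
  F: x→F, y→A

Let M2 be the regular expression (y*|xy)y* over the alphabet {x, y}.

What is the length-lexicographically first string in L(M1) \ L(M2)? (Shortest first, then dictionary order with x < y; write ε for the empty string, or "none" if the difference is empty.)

xx

The string xx is accepted by M1 but not by M2.
No shorter string lies in the difference, and xx is the lexicographically first length-2 string in L(M1) \ L(M2).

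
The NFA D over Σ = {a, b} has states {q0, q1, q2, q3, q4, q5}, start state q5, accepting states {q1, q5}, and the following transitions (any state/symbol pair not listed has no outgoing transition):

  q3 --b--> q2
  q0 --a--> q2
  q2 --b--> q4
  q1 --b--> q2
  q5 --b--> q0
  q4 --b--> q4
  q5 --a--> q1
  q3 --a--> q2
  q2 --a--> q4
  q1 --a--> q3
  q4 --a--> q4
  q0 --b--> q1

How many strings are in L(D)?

3

The useful subgraph on states {q0, q1, q5} is acyclic, so L(D) is finite; the longest accepting path visits 3 useful states, giving maximum string length 2.
Counting accepting paths from q5 by length: 1 of length 0, 1 of length 1, 1 of length 2. Total 3.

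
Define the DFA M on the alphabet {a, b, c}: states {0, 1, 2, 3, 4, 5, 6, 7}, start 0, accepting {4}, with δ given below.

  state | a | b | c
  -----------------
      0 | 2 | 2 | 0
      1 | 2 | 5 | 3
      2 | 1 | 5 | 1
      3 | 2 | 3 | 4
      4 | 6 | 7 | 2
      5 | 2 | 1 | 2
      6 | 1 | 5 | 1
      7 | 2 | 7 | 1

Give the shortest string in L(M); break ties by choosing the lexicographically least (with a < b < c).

A breadth-first search from 0 reaches an accepting state first via the path 0 → 2 → 1 → 3 → 4 on input aacc.
No string of length < 4 is accepted (BFS exhausts all shorter strings without reaching an accepting state), and aacc is the lexicographically least accepting string of length 4.

aacc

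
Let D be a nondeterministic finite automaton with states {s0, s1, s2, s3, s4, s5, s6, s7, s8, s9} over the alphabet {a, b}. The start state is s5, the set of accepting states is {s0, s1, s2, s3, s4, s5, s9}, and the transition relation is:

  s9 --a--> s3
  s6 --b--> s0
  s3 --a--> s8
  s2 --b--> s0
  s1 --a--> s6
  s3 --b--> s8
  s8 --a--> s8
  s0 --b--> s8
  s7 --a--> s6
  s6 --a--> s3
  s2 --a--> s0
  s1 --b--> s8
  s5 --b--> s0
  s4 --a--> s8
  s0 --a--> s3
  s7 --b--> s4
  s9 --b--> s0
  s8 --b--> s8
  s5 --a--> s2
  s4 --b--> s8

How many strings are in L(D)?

The useful subgraph on states {s0, s2, s3, s5} is acyclic, so L(D) is finite; the longest accepting path visits 4 useful states, giving maximum string length 3.
Counting accepting paths from s5 by length: 1 of length 0, 2 of length 1, 3 of length 2, 2 of length 3. Total 8.

8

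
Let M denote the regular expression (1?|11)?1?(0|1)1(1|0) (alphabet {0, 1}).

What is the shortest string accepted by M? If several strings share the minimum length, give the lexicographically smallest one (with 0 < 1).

010

By inspection of the expression, no string of length less than 3 matches, and 010 is the lexicographically first match of length 3.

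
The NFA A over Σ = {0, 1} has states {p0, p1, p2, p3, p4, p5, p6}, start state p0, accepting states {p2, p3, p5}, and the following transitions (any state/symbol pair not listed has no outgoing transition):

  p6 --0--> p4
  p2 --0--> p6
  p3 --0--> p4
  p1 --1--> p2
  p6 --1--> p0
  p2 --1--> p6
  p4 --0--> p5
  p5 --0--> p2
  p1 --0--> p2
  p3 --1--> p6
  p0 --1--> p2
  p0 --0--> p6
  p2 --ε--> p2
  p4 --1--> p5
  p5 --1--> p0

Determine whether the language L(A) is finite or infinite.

infinite

State p0 is reachable from the start and can reach an accepting state, and it lies on the cycle p0 → p2 → p6 → p0.
Traversing that cycle any number of times yields accepted strings of unbounded length, so the language is infinite.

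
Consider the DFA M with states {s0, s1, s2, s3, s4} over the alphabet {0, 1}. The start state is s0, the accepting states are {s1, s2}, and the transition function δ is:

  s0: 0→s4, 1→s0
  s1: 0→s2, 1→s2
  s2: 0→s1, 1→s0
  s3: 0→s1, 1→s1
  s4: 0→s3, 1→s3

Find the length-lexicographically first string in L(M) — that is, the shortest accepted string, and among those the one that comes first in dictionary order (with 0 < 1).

000

A breadth-first search from s0 reaches an accepting state first via the path s0 → s4 → s3 → s1 on input 000.
No string of length < 3 is accepted (BFS exhausts all shorter strings without reaching an accepting state), and 000 is the lexicographically least accepting string of length 3.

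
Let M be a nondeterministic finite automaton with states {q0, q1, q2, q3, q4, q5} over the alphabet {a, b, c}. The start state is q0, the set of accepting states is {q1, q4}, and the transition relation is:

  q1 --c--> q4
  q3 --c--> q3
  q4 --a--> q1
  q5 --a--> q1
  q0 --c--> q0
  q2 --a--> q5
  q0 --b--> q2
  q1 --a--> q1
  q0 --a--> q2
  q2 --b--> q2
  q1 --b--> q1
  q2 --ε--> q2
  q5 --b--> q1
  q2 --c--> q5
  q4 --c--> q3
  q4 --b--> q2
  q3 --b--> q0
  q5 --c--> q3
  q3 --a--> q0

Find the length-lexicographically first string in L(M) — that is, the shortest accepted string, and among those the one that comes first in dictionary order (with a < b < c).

aaa

A breadth-first search from q0 reaches an accepting state first via the path q0 → q2 → q5 → q1 on input aaa.
No string of length < 3 is accepted (BFS exhausts all shorter strings without reaching an accepting state), and aaa is the lexicographically least accepting string of length 3.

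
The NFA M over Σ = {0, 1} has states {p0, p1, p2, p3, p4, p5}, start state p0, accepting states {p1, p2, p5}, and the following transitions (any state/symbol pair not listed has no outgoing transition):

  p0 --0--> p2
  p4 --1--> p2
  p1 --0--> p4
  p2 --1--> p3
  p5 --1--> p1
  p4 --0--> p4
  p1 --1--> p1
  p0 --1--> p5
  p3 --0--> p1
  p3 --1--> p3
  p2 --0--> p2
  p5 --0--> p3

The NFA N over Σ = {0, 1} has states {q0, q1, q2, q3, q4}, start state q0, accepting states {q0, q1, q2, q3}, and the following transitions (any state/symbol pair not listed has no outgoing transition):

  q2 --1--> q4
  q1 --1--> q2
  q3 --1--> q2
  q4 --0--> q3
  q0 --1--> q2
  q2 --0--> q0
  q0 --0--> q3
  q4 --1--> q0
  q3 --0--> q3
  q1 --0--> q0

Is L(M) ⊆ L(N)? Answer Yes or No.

No

The string 11 is in L(M) but not in L(N).
So L(M) ⊄ L(N).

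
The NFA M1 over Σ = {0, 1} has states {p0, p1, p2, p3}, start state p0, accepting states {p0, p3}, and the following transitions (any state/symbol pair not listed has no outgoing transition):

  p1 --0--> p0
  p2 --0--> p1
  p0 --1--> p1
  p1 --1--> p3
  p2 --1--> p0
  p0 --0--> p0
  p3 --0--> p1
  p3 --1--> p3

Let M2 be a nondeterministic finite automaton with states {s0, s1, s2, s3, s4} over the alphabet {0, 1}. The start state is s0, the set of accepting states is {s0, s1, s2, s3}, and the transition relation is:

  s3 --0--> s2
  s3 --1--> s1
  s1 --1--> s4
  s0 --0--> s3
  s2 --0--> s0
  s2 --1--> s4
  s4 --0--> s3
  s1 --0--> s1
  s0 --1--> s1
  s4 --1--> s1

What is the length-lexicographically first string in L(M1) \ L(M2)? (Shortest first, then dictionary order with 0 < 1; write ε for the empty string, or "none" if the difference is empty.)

11

The string 11 is accepted by M1 but not by M2.
No shorter string lies in the difference, and 11 is the lexicographically first length-2 string in L(M1) \ L(M2).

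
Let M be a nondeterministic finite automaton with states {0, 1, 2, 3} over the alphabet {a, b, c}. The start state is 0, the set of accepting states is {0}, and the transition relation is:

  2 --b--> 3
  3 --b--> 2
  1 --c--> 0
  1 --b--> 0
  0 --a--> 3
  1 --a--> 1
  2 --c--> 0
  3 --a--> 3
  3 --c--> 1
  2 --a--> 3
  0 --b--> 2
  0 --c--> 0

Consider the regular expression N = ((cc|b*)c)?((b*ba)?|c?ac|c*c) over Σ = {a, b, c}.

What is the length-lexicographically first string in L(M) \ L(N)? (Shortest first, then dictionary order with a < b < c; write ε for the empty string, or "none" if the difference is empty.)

abc

The string abc is accepted by M but not by N.
No shorter string lies in the difference, and abc is the lexicographically first length-3 string in L(M) \ L(N).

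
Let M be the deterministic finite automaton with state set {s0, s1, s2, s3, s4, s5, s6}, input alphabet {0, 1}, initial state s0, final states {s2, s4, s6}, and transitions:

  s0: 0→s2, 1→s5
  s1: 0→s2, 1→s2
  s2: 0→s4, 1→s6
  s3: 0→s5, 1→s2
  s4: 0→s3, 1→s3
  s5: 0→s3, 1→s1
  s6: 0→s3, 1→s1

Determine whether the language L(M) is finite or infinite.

infinite

State s2 is reachable from the start and can reach an accepting state, and it lies on the cycle s2 → s4 → s3 → s2.
Traversing that cycle any number of times yields accepted strings of unbounded length, so the language is infinite.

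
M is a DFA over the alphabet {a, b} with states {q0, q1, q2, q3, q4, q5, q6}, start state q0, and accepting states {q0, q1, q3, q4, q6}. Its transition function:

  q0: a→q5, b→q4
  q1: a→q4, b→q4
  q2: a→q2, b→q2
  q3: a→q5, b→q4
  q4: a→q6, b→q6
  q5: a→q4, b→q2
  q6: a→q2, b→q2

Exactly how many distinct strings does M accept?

7

The useful subgraph on states {q0, q4, q5, q6} is acyclic, so L(M) is finite; the longest accepting path visits 4 useful states, giving maximum string length 3.
Counting accepting paths from q0 by length: 1 of length 0, 1 of length 1, 3 of length 2, 2 of length 3. Total 7.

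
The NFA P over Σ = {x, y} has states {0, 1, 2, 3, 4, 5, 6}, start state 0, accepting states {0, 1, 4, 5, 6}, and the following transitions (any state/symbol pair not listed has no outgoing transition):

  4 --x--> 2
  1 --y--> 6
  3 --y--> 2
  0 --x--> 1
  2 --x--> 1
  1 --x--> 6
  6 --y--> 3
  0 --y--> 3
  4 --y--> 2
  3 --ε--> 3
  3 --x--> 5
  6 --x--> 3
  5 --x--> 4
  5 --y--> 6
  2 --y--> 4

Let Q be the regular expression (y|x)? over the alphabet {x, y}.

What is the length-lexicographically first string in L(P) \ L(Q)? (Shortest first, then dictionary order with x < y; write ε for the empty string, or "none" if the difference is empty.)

The string xx is accepted by P but not by Q.
No shorter string lies in the difference, and xx is the lexicographically first length-2 string in L(P) \ L(Q).

xx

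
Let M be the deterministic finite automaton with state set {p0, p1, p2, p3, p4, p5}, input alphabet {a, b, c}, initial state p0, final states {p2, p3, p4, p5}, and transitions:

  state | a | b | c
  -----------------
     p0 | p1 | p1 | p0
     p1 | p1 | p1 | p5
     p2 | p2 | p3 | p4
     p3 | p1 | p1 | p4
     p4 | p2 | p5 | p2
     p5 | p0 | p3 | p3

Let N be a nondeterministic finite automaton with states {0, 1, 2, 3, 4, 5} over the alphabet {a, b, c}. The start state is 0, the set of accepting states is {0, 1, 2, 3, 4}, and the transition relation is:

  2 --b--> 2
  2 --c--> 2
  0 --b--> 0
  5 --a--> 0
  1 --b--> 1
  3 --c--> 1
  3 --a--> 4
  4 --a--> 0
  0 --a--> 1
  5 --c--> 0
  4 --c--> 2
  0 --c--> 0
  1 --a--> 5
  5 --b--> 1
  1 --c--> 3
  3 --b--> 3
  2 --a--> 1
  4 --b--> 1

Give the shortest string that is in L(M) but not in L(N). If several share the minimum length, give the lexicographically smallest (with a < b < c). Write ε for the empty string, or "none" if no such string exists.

acbca

The string acbca is accepted by M but not by N.
No shorter string lies in the difference, and acbca is the lexicographically first length-5 string in L(M) \ L(N).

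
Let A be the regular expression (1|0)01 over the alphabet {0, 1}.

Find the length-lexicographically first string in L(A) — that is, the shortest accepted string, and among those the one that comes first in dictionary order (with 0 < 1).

001

By inspection of the expression, no string of length less than 3 matches, and 001 is the lexicographically first match of length 3.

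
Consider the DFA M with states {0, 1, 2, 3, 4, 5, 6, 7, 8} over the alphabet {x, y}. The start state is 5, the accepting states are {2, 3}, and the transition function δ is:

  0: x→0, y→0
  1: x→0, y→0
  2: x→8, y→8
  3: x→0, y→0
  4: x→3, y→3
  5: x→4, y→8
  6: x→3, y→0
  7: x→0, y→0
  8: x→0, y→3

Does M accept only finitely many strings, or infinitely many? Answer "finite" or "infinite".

The useful states (reachable from 5 and able to reach an accepting state) are {3, 4, 5, 8}.
Restricted to these states the transition graph has no cycle, so every accepting path has bounded length and L is finite.

finite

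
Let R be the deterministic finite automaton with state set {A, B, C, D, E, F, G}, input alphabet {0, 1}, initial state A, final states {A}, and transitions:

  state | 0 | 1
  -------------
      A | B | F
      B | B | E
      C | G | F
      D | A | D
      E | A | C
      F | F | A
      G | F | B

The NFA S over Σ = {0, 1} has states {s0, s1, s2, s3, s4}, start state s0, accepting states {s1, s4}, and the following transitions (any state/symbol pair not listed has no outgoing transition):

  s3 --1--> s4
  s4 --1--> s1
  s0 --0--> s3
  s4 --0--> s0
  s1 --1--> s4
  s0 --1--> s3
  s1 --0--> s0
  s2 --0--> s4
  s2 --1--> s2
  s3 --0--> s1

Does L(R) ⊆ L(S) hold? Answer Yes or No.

The empty string ε is in L(R) but not in L(S).
So L(R) ⊄ L(S).

No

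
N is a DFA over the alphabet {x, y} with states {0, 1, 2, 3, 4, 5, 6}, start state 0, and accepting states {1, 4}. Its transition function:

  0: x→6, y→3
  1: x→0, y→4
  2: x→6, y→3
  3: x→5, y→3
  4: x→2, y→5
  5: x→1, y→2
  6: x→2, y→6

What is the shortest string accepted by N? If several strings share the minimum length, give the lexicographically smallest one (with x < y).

yxx

A breadth-first search from 0 reaches an accepting state first via the path 0 → 3 → 5 → 1 on input yxx.
No string of length < 3 is accepted (BFS exhausts all shorter strings without reaching an accepting state), and yxx is the lexicographically least accepting string of length 3.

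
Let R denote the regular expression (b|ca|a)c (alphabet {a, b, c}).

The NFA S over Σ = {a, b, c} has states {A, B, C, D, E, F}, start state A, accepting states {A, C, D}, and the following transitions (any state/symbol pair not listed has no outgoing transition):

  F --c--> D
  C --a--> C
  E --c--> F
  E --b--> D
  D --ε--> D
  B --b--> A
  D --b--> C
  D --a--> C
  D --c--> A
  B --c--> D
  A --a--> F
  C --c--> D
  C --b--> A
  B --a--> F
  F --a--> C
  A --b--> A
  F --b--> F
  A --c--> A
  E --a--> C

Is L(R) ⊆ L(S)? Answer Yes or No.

Converting the expression R to a DFA (subset construction, then merging equivalent states) gives the minimal DFA with states {r0, r1, r2, r3, r4}, start state r0, accepting states {r4} and transitions r0: a→r1, b→r1, c→r2; r1: a→r3, b→r3, c→r4; r2: a→r1, b→r3, c→r3; r3: a→r3, b→r3, c→r3; r4: a→r3, b→r3, c→r3.
Exploring the product automaton R × S from the start pair (r0, A), following both machines on each input symbol, reaches 10 state pairs: (r0, A), (r1, F), (r1, A), (r2, A), (r3, C), (r3, F), (r4, D), (r3, A), (r4, A), (r3, D).
R accepts in {r4} and S accepts in {A, C, D}. The reachable pairs whose R-component is accepting are (r4, D), (r4, A); in each of them the S-component is accepting too, so the product for L(R) \ L(S) (R-component accepting, S-component rejecting) has no reachable accepting pair and the difference is empty.
Hence every string in L(R) is also in L(S).

Yes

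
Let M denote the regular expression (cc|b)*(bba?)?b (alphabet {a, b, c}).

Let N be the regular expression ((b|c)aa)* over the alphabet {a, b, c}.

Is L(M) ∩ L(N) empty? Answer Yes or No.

Yes

Converting the expression M to a DFA (subset construction, then merging equivalent states) gives the minimal DFA with states {m0, m1, m2, m3, m4, m5, m6}, start state m0, accepting states {m2, m4, m6} and transitions m0: a→m1, b→m2, c→m3; m1: a→m1, b→m1, c→m1; m2: a→m1, b→m4, c→m3; m3: a→m1, b→m1, c→m0; m4: a→m5, b→m4, c→m3; m5: a→m1, b→m6, c→m1; m6: a→m1, b→m1, c→m1.
Converting the expression N to a DFA (subset construction, then merging equivalent states) gives the minimal DFA with states {n0, n1, n2, n3}, start state n0, accepting states {n0} and transitions n0: a→n1, b→n2, c→n2; n1: a→n1, b→n1, c→n1; n2: a→n3, b→n1, c→n1; n3: a→n0, b→n1, c→n1.
Exploring the product automaton M × N from the start pair (m0, n0), following both machines on each input symbol, reaches 13 state pairs: (m0, n0), (m1, n1), (m2, n2), (m3, n2), (m1, n3), (m4, n1), (m3, n1), (m0, n1), (m1, n0), (m5, n1), (m2, n1), (m1, n2), (m6, n1).
M accepts in {m2, m4, m6} and N accepts in {n0}; no reachable pair has both components accepting, so no string drives both machines to acceptance simultaneously and L(M) ∩ L(N) = ∅.
So no string is accepted by both, and the intersection is empty.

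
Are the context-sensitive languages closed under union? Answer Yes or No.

Yes

A linear-bounded automaton can nondeterministically choose to simulate the LBA for L₁ or the LBA for L₂; equivalently, with disjoint nonterminals, S → S₁ | S₂ added to two noncontracting grammars is still noncontracting.
So the context-sensitive languages are closed under union.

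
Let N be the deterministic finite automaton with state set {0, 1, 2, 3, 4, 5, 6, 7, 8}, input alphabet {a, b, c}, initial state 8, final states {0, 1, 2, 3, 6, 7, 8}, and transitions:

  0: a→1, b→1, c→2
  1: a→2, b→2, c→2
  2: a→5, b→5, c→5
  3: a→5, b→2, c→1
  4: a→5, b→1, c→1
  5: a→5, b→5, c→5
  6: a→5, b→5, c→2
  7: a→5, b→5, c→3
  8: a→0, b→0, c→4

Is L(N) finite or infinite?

The useful states (reachable from 8 and able to reach an accepting state) are {0, 1, 2, 4, 8}.
Restricted to these states the transition graph has no cycle, so every accepting path has bounded length and L is finite.

finite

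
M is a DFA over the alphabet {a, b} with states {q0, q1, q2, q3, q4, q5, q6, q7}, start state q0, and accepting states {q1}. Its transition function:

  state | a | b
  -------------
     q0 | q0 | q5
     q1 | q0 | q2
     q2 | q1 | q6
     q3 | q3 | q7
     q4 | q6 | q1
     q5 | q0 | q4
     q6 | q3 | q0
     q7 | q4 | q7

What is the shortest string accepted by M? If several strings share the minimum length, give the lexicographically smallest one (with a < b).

A breadth-first search from q0 reaches an accepting state first via the path q0 → q5 → q4 → q1 on input bbb.
No string of length < 3 is accepted (BFS exhausts all shorter strings without reaching an accepting state), and bbb is the lexicographically least accepting string of length 3.

bbb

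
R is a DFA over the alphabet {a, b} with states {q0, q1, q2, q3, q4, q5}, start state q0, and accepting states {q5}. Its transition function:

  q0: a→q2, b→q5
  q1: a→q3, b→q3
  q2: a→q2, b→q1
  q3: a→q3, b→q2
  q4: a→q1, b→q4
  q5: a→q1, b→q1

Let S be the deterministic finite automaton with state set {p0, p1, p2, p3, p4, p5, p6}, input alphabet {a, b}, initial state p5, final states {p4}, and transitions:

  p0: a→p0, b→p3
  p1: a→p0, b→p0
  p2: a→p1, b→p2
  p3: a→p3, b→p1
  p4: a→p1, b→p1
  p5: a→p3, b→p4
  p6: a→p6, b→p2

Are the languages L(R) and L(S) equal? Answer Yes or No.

Yes

Exploring the product automaton R × S from the start pair (q0, p5), following both machines on each input symbol, reaches 5 state pairs: (q0, p5), (q2, p3), (q5, p4), (q1, p1), (q3, p0).
R accepts in {q5} and S accepts in {p4}. In every reachable pair the two components are either both accepting — (q5, p4) — or both non-accepting, so no string is accepted by exactly one of the machines: L(R) \ L(S) and L(S) \ L(R) are both empty.
Hence every string is accepted by R iff it is accepted by S, and the two languages coincide.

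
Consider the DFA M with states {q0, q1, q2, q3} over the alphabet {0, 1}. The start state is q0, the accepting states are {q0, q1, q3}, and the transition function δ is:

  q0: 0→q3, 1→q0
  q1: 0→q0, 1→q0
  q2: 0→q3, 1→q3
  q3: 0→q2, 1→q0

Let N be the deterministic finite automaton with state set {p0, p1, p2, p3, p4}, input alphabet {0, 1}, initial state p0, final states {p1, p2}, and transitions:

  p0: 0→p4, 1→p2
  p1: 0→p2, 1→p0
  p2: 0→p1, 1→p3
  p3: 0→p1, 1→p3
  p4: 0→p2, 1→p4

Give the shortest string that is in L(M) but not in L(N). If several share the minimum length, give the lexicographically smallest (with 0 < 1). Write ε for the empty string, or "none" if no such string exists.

ε

The empty string ε is accepted by M but not by N.
Since ε is the unique shortest string, it is the required witness.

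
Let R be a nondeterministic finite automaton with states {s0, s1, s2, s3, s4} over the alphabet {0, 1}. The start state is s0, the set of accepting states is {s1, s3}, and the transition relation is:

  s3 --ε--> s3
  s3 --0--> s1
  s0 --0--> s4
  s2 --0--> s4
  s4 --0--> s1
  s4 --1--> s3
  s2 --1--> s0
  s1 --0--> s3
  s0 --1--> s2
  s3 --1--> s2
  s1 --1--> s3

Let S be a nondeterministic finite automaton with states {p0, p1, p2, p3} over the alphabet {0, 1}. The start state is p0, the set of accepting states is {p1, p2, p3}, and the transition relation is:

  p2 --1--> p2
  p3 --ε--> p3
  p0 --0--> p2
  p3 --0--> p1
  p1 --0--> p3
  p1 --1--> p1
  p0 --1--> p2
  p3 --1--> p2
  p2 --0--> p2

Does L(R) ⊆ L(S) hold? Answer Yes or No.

Yes

Exploring the product automaton R × S from the start pair (s0, p0), following both machines on each input symbol, reaches 6 state pairs: (s0, p0), (s4, p2), (s2, p2), (s1, p2), (s3, p2), (s0, p2).
R accepts in {s1, s3} and S accepts in {p1, p2, p3}. The reachable pairs whose R-component is accepting are (s1, p2), (s3, p2); in each of them the S-component is accepting too, so the product for L(R) \ L(S) (R-component accepting, S-component rejecting) has no reachable accepting pair and the difference is empty.
Hence every string in L(R) is also in L(S).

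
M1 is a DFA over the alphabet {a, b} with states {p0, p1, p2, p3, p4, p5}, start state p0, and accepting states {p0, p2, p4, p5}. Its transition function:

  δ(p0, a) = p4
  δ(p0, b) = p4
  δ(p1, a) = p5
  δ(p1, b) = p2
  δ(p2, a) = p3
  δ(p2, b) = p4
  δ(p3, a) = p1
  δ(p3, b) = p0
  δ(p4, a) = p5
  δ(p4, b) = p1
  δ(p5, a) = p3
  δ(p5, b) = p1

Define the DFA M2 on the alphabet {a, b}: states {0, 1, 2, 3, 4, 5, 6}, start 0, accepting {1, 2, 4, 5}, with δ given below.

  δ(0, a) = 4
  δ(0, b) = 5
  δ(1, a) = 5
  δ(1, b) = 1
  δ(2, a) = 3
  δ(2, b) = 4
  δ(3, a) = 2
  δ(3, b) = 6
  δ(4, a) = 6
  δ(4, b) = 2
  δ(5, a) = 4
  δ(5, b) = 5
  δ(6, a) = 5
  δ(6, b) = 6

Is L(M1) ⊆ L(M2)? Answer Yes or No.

The empty string ε is in L(M1) but not in L(M2).
So L(M1) ⊄ L(M2).

No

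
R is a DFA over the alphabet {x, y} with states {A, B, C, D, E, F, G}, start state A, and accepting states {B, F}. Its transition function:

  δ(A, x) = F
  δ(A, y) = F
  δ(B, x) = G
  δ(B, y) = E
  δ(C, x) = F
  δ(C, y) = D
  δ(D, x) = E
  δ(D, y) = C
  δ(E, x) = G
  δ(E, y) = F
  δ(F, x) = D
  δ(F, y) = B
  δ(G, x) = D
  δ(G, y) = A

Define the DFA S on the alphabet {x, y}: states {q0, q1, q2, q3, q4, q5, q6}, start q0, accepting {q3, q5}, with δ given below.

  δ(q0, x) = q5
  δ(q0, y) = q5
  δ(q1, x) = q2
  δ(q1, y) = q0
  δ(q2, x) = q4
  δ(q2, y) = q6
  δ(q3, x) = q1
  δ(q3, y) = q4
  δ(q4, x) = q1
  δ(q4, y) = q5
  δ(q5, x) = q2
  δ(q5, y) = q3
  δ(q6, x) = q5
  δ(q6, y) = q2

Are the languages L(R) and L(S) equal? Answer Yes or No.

Yes

Exploring the product automaton R × S from the start pair (A, q0), following both machines on each input symbol, reaches 7 state pairs: (A, q0), (F, q5), (D, q2), (B, q3), (E, q4), (C, q6), (G, q1).
R accepts in {B, F} and S accepts in {q3, q5}. In every reachable pair the two components are either both accepting — (F, q5), (B, q3) — or both non-accepting, so no string is accepted by exactly one of the machines: L(R) \ L(S) and L(S) \ L(R) are both empty.
Hence every string is accepted by R iff it is accepted by S, and the two languages coincide.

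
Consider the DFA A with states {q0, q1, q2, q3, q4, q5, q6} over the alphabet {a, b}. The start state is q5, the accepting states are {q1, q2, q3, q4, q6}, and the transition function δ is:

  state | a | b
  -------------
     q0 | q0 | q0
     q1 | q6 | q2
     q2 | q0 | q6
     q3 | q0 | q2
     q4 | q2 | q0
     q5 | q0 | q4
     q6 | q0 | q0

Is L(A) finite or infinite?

finite

The useful states (reachable from q5 and able to reach an accepting state) are {q2, q4, q5, q6}.
Restricted to these states the transition graph has no cycle, so every accepting path has bounded length and L is finite.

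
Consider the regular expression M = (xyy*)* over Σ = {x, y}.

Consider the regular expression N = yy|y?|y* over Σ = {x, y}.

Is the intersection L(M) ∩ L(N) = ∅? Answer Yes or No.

No

The empty string ε is accepted by both M and N.
Hence L(M) ∩ L(N) ≠ ∅.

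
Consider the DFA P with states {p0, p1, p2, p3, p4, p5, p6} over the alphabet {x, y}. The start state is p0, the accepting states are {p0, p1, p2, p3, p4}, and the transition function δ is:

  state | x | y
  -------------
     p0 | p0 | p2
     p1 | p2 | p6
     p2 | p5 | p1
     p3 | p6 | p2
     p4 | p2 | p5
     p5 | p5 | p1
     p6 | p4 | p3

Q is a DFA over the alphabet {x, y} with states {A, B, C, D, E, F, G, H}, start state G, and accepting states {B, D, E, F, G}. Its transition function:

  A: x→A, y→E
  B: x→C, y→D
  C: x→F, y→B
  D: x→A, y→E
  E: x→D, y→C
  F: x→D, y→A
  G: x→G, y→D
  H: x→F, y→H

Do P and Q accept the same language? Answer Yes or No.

Yes

Exploring the product automaton P × Q from the start pair (p0, G), following both machines on each input symbol, reaches 7 state pairs: (p0, G), (p2, D), (p5, A), (p1, E), (p6, C), (p4, F), (p3, B).
P accepts in {p0, p1, p2, p3, p4} and Q accepts in {B, D, E, F, G}. In every reachable pair the two components are either both accepting — (p0, G), (p2, D), (p1, E), (p4, F), (p3, B) — or both non-accepting, so no string is accepted by exactly one of the machines: L(P) \ L(Q) and L(Q) \ L(P) are both empty.
Hence every string is accepted by P iff it is accepted by Q, and the two languages coincide.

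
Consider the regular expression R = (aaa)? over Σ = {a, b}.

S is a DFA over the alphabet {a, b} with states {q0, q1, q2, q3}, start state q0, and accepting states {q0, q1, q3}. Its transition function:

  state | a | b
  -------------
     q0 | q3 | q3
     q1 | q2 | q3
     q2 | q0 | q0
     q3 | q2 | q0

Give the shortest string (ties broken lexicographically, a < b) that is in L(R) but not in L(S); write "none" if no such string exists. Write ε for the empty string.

Converting the expression R to a DFA (subset construction, then merging equivalent states) gives the minimal DFA with states {r0, r1, r2, r3, r4}, start state r0, accepting states {r0, r4} and transitions r0: a→r1, b→r2; r1: a→r3, b→r2; r2: a→r2, b→r2; r3: a→r4, b→r2; r4: a→r2, b→r2.
Exploring the product automaton R × S from the start pair (r0, q0), following both machines on each input symbol, reaches 7 state pairs: (r0, q0), (r1, q3), (r2, q3), (r3, q2), (r2, q0), (r2, q2), (r4, q0).
R accepts in {r0, r4} and S accepts in {q0, q1, q3}. The reachable pairs whose R-component is accepting are (r0, q0), (r4, q0); in each of them the S-component is accepting too, so the product for L(R) \ L(S) (R-component accepting, S-component rejecting) has no reachable accepting pair and the difference is empty.
So every string accepted by R is also accepted by S: L(R) \ L(S) = ∅ and there is no such string.

none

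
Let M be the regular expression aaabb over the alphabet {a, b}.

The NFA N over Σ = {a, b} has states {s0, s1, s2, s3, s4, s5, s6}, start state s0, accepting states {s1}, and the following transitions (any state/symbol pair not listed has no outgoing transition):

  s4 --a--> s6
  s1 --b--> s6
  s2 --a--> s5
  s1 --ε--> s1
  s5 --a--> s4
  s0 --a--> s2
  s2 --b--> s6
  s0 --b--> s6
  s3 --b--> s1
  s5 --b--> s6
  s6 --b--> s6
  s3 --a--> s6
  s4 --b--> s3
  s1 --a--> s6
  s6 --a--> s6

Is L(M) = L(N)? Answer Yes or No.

Converting the expression M to a DFA (subset construction, then merging equivalent states) gives the minimal DFA with states {m0, m1, m2, m3, m4, m5, m6}, start state m0, accepting states {m6} and transitions m0: a→m1, b→m2; m1: a→m3, b→m2; m2: a→m2, b→m2; m3: a→m4, b→m2; m4: a→m2, b→m5; m5: a→m2, b→m6; m6: a→m2, b→m2.
Exploring the product automaton M × N from the start pair (m0, s0), following both machines on each input symbol, reaches 7 state pairs: (m0, s0), (m1, s2), (m2, s6), (m3, s5), (m4, s4), (m5, s3), (m6, s1).
M accepts in {m6} and N accepts in {s1}. In every reachable pair the two components are either both accepting — (m6, s1) — or both non-accepting, so no string is accepted by exactly one of the machines: L(M) \ L(N) and L(N) \ L(M) are both empty.
Hence every string is accepted by M iff it is accepted by N, and the two languages coincide.

Yes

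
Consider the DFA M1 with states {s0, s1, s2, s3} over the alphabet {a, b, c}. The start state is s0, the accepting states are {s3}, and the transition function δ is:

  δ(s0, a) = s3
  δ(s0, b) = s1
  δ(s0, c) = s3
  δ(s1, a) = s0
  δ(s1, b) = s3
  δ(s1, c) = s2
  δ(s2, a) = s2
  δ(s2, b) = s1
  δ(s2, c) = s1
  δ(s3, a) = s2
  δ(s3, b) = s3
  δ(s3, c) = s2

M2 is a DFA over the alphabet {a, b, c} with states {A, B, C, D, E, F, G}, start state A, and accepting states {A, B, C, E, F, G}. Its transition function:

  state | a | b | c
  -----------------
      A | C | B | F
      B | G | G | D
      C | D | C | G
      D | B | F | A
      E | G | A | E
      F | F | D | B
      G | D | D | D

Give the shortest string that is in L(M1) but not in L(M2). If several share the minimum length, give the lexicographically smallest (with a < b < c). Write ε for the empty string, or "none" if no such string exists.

The string cb is accepted by M1 but not by M2.
No shorter string lies in the difference, and cb is the lexicographically first length-2 string in L(M1) \ L(M2).

cb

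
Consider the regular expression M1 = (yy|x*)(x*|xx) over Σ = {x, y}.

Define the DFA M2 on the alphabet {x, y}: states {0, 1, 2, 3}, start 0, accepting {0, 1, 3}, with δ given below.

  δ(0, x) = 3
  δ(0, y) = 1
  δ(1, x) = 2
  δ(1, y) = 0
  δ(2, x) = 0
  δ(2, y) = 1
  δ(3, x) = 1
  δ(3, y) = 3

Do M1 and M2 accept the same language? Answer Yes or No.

No

The string xxx is accepted by M1 but rejected by M2.
So L(M1) ≠ L(M2).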